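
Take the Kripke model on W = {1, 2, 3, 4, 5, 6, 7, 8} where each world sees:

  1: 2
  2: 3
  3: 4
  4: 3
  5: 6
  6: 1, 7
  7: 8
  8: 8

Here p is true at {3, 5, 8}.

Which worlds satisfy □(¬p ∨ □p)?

1: successors {2}; ¬p ∨ □p there: 2:T. ✓
2: successors {3}; ¬p ∨ □p there: 3:F. ✗
3: successors {4}; ¬p ∨ □p there: 4:T. ✓
4: successors {3}; ¬p ∨ □p there: 3:F. ✗
5: successors {6}; ¬p ∨ □p there: 6:T. ✓
6: successors {1, 7}; ¬p ∨ □p there: 1:T, 7:T. ✓
7: successors {8}; ¬p ∨ □p there: 8:T. ✓
8: successors {8}; ¬p ∨ □p there: 8:T. ✓

{1, 3, 5, 6, 7, 8}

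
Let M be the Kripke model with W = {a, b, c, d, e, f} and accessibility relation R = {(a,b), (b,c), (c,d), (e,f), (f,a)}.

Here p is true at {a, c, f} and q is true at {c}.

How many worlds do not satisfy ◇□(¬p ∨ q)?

a: successors {b}; □(¬p ∨ q) there: b:T. ✓
b: successors {c}; □(¬p ∨ q) there: c:T. ✓
c: successors {d}; □(¬p ∨ q) there: d:T. ✓
d: no successors, so ◇□(¬p ∨ q) fails. ✗
e: successors {f}; □(¬p ∨ q) there: f:F. ✗
f: successors {a}; □(¬p ∨ q) there: a:T. ✓
Satisfying worlds: {a, b, c, f}.
So ◇□(¬p ∨ q) fails at the other 2 worlds.

2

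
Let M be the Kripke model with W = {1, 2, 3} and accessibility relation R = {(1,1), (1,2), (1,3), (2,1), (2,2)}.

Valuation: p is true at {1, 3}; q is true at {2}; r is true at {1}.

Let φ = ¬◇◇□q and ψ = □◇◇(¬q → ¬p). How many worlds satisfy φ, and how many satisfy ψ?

1 and 2

For ¬◇◇□q:
1: ◇◇□q is T. ✗
2: ◇◇□q is T. ✗
3: ◇◇□q is F. ✓
— 1 world.
For □◇◇(¬q → ¬p):
1: successors {1, 2, 3}; ◇◇(¬q → ¬p) there: 1:T, 2:T, 3:F. ✗
2: successors {1, 2}; ◇◇(¬q → ¬p) there: 1:T, 2:T. ✓
3: no successors, so □◇◇(¬q → ¬p) holds vacuously. ✓
— 2 worlds.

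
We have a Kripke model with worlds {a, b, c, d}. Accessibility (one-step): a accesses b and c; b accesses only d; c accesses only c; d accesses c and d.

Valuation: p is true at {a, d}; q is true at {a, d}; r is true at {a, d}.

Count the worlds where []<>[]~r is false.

1

a: successors {b, c}; <>[]~r there: b:F, c:T. ✗
b: successors {d}; <>[]~r there: d:T. ✓
c: successors {c}; <>[]~r there: c:T. ✓
d: successors {c, d}; <>[]~r there: c:T, d:T. ✓
Satisfying worlds: {b, c, d}.
So []<>[]~r fails at the other 1 world.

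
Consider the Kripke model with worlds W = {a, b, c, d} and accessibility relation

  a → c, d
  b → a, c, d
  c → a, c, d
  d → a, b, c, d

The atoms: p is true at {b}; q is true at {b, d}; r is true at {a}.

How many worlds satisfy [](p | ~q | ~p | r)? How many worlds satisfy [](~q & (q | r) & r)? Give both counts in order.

For [](p | ~q | ~p | r):
a: successors {c, d}; p | ~q | ~p | r there: c:T, d:T. ✓
b: successors {a, c, d}; p | ~q | ~p | r there: a:T, c:T, d:T. ✓
c: successors {a, c, d}; p | ~q | ~p | r there: a:T, c:T, d:T. ✓
d: successors {a, b, c, d}; p | ~q | ~p | r there: a:T, b:T, c:T, d:T. ✓
— 4 worlds.
For [](~q & (q | r) & r):
a: successors {c, d}; ~q & (q | r) & r there: c:F, d:F. ✗
b: successors {a, c, d}; ~q & (q | r) & r there: a:T, c:F, d:F. ✗
c: successors {a, c, d}; ~q & (q | r) & r there: a:T, c:F, d:F. ✗
d: successors {a, b, c, d}; ~q & (q | r) & r there: a:T, b:F, c:F, d:F. ✗
— 0 worlds.

4 and 0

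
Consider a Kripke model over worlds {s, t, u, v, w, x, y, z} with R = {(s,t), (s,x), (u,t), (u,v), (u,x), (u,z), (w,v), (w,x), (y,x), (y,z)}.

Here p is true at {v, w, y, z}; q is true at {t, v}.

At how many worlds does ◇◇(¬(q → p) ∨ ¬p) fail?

s: successors {t, x}; ◇(¬(q → p) ∨ ¬p) there: t:F, x:F. ✗
t: no successors, so ◇◇(¬(q → p) ∨ ¬p) fails. ✗
u: successors {t, v, x, z}; ◇(¬(q → p) ∨ ¬p) there: t:F, v:F, x:F, z:F. ✗
v: no successors, so ◇◇(¬(q → p) ∨ ¬p) fails. ✗
w: successors {v, x}; ◇(¬(q → p) ∨ ¬p) there: v:F, x:F. ✗
x: no successors, so ◇◇(¬(q → p) ∨ ¬p) fails. ✗
y: successors {x, z}; ◇(¬(q → p) ∨ ¬p) there: x:F, z:F. ✗
z: no successors, so ◇◇(¬(q → p) ∨ ¬p) fails. ✗
Satisfying worlds: ∅.
So ◇◇(¬(q → p) ∨ ¬p) fails at the other 8 worlds.

8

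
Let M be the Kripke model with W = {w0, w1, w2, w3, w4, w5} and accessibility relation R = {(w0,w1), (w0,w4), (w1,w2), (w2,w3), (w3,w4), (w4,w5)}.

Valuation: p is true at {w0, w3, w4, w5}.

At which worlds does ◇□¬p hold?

w0: successors {w1, w4}; □¬p there: w1:T, w4:F. ✓
w1: successors {w2}; □¬p there: w2:F. ✗
w2: successors {w3}; □¬p there: w3:F. ✗
w3: successors {w4}; □¬p there: w4:F. ✗
w4: successors {w5}; □¬p there: w5:T. ✓
w5: no successors, so ◇□¬p fails. ✗

{w0, w4}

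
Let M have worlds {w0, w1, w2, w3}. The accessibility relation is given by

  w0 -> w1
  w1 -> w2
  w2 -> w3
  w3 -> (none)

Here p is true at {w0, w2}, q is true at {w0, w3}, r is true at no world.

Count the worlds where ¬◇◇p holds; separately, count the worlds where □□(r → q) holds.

3 and 4

For ¬◇◇p:
w0: ◇◇p is T. ✗
w1: ◇◇p is F. ✓
w2: ◇◇p is F. ✓
w3: ◇◇p is F. ✓
— 3 worlds.
For □□(r → q):
w0: successors {w1}; □(r → q) there: w1:T. ✓
w1: successors {w2}; □(r → q) there: w2:T. ✓
w2: successors {w3}; □(r → q) there: w3:T. ✓
w3: no successors, so □□(r → q) holds vacuously. ✓
— 4 worlds.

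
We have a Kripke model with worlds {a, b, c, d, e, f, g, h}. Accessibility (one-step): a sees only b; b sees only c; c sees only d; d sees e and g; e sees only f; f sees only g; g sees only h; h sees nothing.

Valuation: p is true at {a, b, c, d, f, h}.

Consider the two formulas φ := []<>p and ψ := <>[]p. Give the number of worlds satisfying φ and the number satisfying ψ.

For []<>p:
a: successors {b}; <>p there: b:T. ✓
b: successors {c}; <>p there: c:T. ✓
c: successors {d}; <>p there: d:F. ✗
d: successors {e, g}; <>p there: e:T, g:T. ✓
e: successors {f}; <>p there: f:F. ✗
f: successors {g}; <>p there: g:T. ✓
g: successors {h}; <>p there: h:F. ✗
h: no successors, so []<>p holds vacuously. ✓
— 5 worlds.
For <>[]p:
a: successors {b}; []p there: b:T. ✓
b: successors {c}; []p there: c:T. ✓
c: successors {d}; []p there: d:F. ✗
d: successors {e, g}; []p there: e:T, g:T. ✓
e: successors {f}; []p there: f:F. ✗
f: successors {g}; []p there: g:T. ✓
g: successors {h}; []p there: h:T. ✓
h: no successors, so <>[]p fails. ✗
— 5 worlds.

5 and 5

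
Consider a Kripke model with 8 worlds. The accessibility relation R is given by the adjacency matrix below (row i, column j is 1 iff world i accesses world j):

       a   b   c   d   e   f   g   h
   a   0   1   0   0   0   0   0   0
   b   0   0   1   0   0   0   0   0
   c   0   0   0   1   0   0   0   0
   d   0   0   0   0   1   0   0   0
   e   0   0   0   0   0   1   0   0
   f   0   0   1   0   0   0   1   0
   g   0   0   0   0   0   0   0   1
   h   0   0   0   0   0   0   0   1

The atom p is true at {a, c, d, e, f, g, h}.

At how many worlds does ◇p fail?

a: successors {b}; p there: b:F. ✗
b: successors {c}; p there: c:T. ✓
c: successors {d}; p there: d:T. ✓
d: successors {e}; p there: e:T. ✓
e: successors {f}; p there: f:T. ✓
f: successors {c, g}; p there: c:T, g:T. ✓
g: successors {h}; p there: h:T. ✓
h: successors {h}; p there: h:T. ✓
Satisfying worlds: {b, c, d, e, f, g, h}.
So ◇p fails at the other 1 world.

1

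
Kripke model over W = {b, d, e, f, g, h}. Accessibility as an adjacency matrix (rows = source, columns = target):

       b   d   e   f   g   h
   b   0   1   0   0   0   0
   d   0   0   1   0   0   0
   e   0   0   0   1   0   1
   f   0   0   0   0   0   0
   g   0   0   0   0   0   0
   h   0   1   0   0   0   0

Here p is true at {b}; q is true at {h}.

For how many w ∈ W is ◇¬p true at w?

4

b: successors {d}; ¬p there: d:T. ✓
d: successors {e}; ¬p there: e:T. ✓
e: successors {f, h}; ¬p there: f:T, h:T. ✓
f: no successors, so ◇¬p fails. ✗
g: no successors, so ◇¬p fails. ✗
h: successors {d}; ¬p there: d:T. ✓
Satisfying worlds: {b, d, e, h}.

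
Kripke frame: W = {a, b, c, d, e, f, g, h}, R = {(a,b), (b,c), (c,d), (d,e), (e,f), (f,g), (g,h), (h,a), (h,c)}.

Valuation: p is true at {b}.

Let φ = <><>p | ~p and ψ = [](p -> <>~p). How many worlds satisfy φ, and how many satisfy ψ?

7 and 8

For <><>p | ~p:
a: <><>p is F, ~p is T. ✓
b: <><>p is F, ~p is F. ✗
c: <><>p is F, ~p is T. ✓
d: <><>p is F, ~p is T. ✓
e: <><>p is F, ~p is T. ✓
f: <><>p is F, ~p is T. ✓
g: <><>p is F, ~p is T. ✓
h: <><>p is T, ~p is T. ✓
— 7 worlds.
For [](p -> <>~p):
a: successors {b}; p -> <>~p there: b:T. ✓
b: successors {c}; p -> <>~p there: c:T. ✓
c: successors {d}; p -> <>~p there: d:T. ✓
d: successors {e}; p -> <>~p there: e:T. ✓
e: successors {f}; p -> <>~p there: f:T. ✓
f: successors {g}; p -> <>~p there: g:T. ✓
g: successors {h}; p -> <>~p there: h:T. ✓
h: successors {a, c}; p -> <>~p there: a:T, c:T. ✓
— 8 worlds.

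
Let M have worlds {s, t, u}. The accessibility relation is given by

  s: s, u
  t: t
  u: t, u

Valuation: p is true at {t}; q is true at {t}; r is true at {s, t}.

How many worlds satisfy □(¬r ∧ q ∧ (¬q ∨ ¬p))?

s: successors {s, u}; ¬r ∧ q ∧ (¬q ∨ ¬p) there: s:F, u:F. ✗
t: successors {t}; ¬r ∧ q ∧ (¬q ∨ ¬p) there: t:F. ✗
u: successors {t, u}; ¬r ∧ q ∧ (¬q ∨ ¬p) there: t:F, u:F. ✗
Satisfying worlds: ∅.

0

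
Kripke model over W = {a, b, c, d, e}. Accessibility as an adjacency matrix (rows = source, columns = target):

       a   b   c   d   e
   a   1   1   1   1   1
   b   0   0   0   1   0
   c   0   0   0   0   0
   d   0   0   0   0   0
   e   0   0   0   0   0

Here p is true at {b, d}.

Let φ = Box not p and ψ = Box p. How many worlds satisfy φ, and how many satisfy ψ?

For Box not p:
a: successors {a, b, c, d, e}; not p there: a:T, b:F, c:T, d:F, e:T. ✗
b: successors {d}; not p there: d:F. ✗
c: no successors, so Box not p holds vacuously. ✓
d: no successors, so Box not p holds vacuously. ✓
e: no successors, so Box not p holds vacuously. ✓
— 3 worlds.
For Box p:
a: successors {a, b, c, d, e}; p there: a:F, b:T, c:F, d:T, e:F. ✗
b: successors {d}; p there: d:T. ✓
c: no successors, so Box p holds vacuously. ✓
d: no successors, so Box p holds vacuously. ✓
e: no successors, so Box p holds vacuously. ✓
— 4 worlds.

3 and 4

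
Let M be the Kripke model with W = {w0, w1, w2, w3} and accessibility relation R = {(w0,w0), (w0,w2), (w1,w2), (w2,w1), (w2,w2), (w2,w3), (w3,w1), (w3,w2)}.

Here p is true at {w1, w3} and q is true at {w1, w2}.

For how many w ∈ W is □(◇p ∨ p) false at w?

w0: successors {w0, w2}; ◇p ∨ p there: w0:F, w2:T. ✗
w1: successors {w2}; ◇p ∨ p there: w2:T. ✓
w2: successors {w1, w2, w3}; ◇p ∨ p there: w1:T, w2:T, w3:T. ✓
w3: successors {w1, w2}; ◇p ∨ p there: w1:T, w2:T. ✓
Satisfying worlds: {w1, w2, w3}.
So □(◇p ∨ p) fails at the other 1 world.

1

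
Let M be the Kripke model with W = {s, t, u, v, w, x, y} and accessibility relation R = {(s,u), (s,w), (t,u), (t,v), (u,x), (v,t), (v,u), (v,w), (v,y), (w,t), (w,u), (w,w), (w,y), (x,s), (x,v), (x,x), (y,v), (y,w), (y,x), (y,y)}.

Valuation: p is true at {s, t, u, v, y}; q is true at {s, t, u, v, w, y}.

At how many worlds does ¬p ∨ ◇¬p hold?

6

s: ¬p is F, ◇¬p is T. ✓
t: ¬p is F, ◇¬p is F. ✗
u: ¬p is F, ◇¬p is T. ✓
v: ¬p is F, ◇¬p is T. ✓
w: ¬p is T, ◇¬p is T. ✓
x: ¬p is T, ◇¬p is T. ✓
y: ¬p is F, ◇¬p is T. ✓
Satisfying worlds: {s, u, v, w, x, y}.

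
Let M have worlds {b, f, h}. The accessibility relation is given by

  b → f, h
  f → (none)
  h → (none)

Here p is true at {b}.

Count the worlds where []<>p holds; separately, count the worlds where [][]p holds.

For []<>p:
b: successors {f, h}; <>p there: f:F, h:F. ✗
f: no successors, so []<>p holds vacuously. ✓
h: no successors, so []<>p holds vacuously. ✓
— 2 worlds.
For [][]p:
b: successors {f, h}; []p there: f:T, h:T. ✓
f: no successors, so [][]p holds vacuously. ✓
h: no successors, so [][]p holds vacuously. ✓
— 3 worlds.

2 and 3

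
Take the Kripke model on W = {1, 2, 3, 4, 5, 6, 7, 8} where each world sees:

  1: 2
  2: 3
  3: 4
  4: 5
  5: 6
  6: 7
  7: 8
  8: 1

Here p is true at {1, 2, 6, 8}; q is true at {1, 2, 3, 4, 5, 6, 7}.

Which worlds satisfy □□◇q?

{1, 2, 3, 4, 6, 7, 8}

1: successors {2}; □◇q there: 2:T. ✓
2: successors {3}; □◇q there: 3:T. ✓
3: successors {4}; □◇q there: 4:T. ✓
4: successors {5}; □◇q there: 5:T. ✓
5: successors {6}; □◇q there: 6:F. ✗
6: successors {7}; □◇q there: 7:T. ✓
7: successors {8}; □◇q there: 8:T. ✓
8: successors {1}; □◇q there: 1:T. ✓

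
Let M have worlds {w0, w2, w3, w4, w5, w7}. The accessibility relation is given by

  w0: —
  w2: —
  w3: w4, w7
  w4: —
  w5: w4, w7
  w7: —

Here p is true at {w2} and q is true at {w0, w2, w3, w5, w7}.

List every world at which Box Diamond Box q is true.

w0: no successors, so Box Diamond Box q holds vacuously. ✓
w2: no successors, so Box Diamond Box q holds vacuously. ✓
w3: successors {w4, w7}; Diamond Box q there: w4:F, w7:F. ✗
w4: no successors, so Box Diamond Box q holds vacuously. ✓
w5: successors {w4, w7}; Diamond Box q there: w4:F, w7:F. ✗
w7: no successors, so Box Diamond Box q holds vacuously. ✓

{w0, w2, w4, w7}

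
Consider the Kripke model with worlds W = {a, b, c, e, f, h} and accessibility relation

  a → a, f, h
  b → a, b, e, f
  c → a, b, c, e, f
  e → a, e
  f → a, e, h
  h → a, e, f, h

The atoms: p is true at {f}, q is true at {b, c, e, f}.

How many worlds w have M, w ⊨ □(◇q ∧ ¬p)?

a: successors {a, f, h}; ◇q ∧ ¬p there: a:T, f:F, h:T. ✗
b: successors {a, b, e, f}; ◇q ∧ ¬p there: a:T, b:T, e:T, f:F. ✗
c: successors {a, b, c, e, f}; ◇q ∧ ¬p there: a:T, b:T, c:T, e:T, f:F. ✗
e: successors {a, e}; ◇q ∧ ¬p there: a:T, e:T. ✓
f: successors {a, e, h}; ◇q ∧ ¬p there: a:T, e:T, h:T. ✓
h: successors {a, e, f, h}; ◇q ∧ ¬p there: a:T, e:T, f:F, h:T. ✗
Satisfying worlds: {e, f}.

2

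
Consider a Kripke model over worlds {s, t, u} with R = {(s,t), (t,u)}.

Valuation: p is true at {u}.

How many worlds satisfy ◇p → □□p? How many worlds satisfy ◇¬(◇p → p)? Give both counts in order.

3 and 1

For ◇p → □□p:
s: ◇p is F, □□p is T. ✓
t: ◇p is T, □□p is T. ✓
u: ◇p is F, □□p is T. ✓
— 3 worlds.
For ◇¬(◇p → p):
s: successors {t}; ¬(◇p → p) there: t:T. ✓
t: successors {u}; ¬(◇p → p) there: u:F. ✗
u: no successors, so ◇¬(◇p → p) fails. ✗
— 1 world.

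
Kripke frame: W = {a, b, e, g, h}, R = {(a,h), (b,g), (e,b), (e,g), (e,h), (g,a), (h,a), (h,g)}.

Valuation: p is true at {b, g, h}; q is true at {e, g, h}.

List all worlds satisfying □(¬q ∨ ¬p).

{g}

a: successors {h}; ¬q ∨ ¬p there: h:F. ✗
b: successors {g}; ¬q ∨ ¬p there: g:F. ✗
e: successors {b, g, h}; ¬q ∨ ¬p there: b:T, g:F, h:F. ✗
g: successors {a}; ¬q ∨ ¬p there: a:T. ✓
h: successors {a, g}; ¬q ∨ ¬p there: a:T, g:F. ✗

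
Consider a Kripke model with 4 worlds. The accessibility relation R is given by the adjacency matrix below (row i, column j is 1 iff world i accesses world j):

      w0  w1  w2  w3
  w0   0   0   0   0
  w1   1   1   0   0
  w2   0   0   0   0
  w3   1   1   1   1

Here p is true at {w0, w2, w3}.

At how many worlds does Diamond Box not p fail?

2

w0: no successors, so Diamond Box not p fails. ✗
w1: successors {w0, w1}; Box not p there: w0:T, w1:F. ✓
w2: no successors, so Diamond Box not p fails. ✗
w3: successors {w0, w1, w2, w3}; Box not p there: w0:T, w1:F, w2:T, w3:F. ✓
Satisfying worlds: {w1, w3}.
So Diamond Box not p fails at the other 2 worlds.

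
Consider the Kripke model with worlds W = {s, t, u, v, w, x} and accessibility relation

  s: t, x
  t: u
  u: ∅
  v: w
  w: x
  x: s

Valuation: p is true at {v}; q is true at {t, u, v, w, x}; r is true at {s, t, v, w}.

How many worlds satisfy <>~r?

s: successors {t, x}; ~r there: t:F, x:T. ✓
t: successors {u}; ~r there: u:T. ✓
u: no successors, so <>~r fails. ✗
v: successors {w}; ~r there: w:F. ✗
w: successors {x}; ~r there: x:T. ✓
x: successors {s}; ~r there: s:F. ✗
Satisfying worlds: {s, t, w}.

3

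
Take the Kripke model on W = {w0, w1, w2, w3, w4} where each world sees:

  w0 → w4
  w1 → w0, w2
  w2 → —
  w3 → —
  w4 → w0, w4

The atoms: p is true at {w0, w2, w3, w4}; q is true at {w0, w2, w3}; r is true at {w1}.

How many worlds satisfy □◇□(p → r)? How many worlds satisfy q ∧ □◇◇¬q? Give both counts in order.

2 and 3

For □◇□(p → r):
w0: successors {w4}; ◇□(p → r) there: w4:F. ✗
w1: successors {w0, w2}; ◇□(p → r) there: w0:F, w2:F. ✗
w2: no successors, so □◇□(p → r) holds vacuously. ✓
w3: no successors, so □◇□(p → r) holds vacuously. ✓
w4: successors {w0, w4}; ◇□(p → r) there: w0:F, w4:F. ✗
— 2 worlds.
For q ∧ □◇◇¬q:
w0: q is T, □◇◇¬q is T. ✓
w1: q is F, □◇◇¬q is F. ✗
w2: q is T, □◇◇¬q is T. ✓
w3: q is T, □◇◇¬q is T. ✓
w4: q is F, □◇◇¬q is T. ✗
— 3 worlds.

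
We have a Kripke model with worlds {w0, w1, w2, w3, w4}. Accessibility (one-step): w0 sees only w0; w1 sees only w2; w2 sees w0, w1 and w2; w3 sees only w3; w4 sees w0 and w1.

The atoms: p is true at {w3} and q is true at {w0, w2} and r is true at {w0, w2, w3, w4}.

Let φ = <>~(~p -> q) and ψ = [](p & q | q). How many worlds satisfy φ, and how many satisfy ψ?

2 and 2

For <>~(~p -> q):
w0: successors {w0}; ~(~p -> q) there: w0:F. ✗
w1: successors {w2}; ~(~p -> q) there: w2:F. ✗
w2: successors {w0, w1, w2}; ~(~p -> q) there: w0:F, w1:T, w2:F. ✓
w3: successors {w3}; ~(~p -> q) there: w3:F. ✗
w4: successors {w0, w1}; ~(~p -> q) there: w0:F, w1:T. ✓
— 2 worlds.
For [](p & q | q):
w0: successors {w0}; p & q | q there: w0:T. ✓
w1: successors {w2}; p & q | q there: w2:T. ✓
w2: successors {w0, w1, w2}; p & q | q there: w0:T, w1:F, w2:T. ✗
w3: successors {w3}; p & q | q there: w3:F. ✗
w4: successors {w0, w1}; p & q | q there: w0:T, w1:F. ✗
— 2 worlds.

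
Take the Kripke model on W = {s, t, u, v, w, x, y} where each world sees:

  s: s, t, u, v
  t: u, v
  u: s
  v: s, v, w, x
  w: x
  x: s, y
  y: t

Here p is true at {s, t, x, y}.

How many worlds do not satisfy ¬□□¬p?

1

s: □□¬p is F. ✓
t: □□¬p is F. ✓
u: □□¬p is F. ✓
v: □□¬p is F. ✓
w: □□¬p is F. ✓
x: □□¬p is F. ✓
y: □□¬p is T. ✗
Satisfying worlds: {s, t, u, v, w, x}.
So ¬□□¬p fails at the other 1 world.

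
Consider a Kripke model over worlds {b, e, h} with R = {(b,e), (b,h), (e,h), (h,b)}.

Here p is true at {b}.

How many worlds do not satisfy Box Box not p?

2

b: successors {e, h}; Box not p there: e:T, h:F. ✗
e: successors {h}; Box not p there: h:F. ✗
h: successors {b}; Box not p there: b:T. ✓
Satisfying worlds: {h}.
So Box Box not p fails at the other 2 worlds.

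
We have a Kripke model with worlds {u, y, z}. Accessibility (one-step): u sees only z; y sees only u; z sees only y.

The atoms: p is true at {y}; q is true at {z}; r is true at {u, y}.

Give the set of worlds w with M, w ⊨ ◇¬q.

{y, z}

u: successors {z}; ¬q there: z:F. ✗
y: successors {u}; ¬q there: u:T. ✓
z: successors {y}; ¬q there: y:T. ✓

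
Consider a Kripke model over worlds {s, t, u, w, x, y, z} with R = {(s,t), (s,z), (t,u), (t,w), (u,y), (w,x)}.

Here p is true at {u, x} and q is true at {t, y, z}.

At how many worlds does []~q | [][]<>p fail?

1

s: []~q is F, [][]<>p is F. ✗
t: []~q is T, [][]<>p is F. ✓
u: []~q is F, [][]<>p is T. ✓
w: []~q is T, [][]<>p is T. ✓
x: []~q is T, [][]<>p is T. ✓
y: []~q is T, [][]<>p is T. ✓
z: []~q is T, [][]<>p is T. ✓
Satisfying worlds: {t, u, w, x, y, z}.
So []~q | [][]<>p fails at the other 1 world.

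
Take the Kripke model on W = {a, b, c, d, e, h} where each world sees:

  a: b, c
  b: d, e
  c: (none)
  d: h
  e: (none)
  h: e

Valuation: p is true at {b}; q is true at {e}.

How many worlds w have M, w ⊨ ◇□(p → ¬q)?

a: successors {b, c}; □(p → ¬q) there: b:T, c:T. ✓
b: successors {d, e}; □(p → ¬q) there: d:T, e:T. ✓
c: no successors, so ◇□(p → ¬q) fails. ✗
d: successors {h}; □(p → ¬q) there: h:T. ✓
e: no successors, so ◇□(p → ¬q) fails. ✗
h: successors {e}; □(p → ¬q) there: e:T. ✓
Satisfying worlds: {a, b, d, h}.

4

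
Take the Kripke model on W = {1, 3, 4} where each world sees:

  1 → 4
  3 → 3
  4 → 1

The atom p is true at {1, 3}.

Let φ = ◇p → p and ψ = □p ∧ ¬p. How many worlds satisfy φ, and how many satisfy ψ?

2 and 1

For ◇p → p:
1: ◇p is F, p is T. ✓
3: ◇p is T, p is T. ✓
4: ◇p is T, p is F. ✗
— 2 worlds.
For □p ∧ ¬p:
1: □p is F, ¬p is F. ✗
3: □p is T, ¬p is F. ✗
4: □p is T, ¬p is T. ✓
— 1 world.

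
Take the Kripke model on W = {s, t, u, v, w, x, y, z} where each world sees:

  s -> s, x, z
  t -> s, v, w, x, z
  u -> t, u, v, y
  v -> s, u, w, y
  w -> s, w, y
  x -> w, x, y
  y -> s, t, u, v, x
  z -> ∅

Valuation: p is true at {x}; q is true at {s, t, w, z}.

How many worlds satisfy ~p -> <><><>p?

7

s: ~p is T, <><><>p is T. ✓
t: ~p is T, <><><>p is T. ✓
u: ~p is T, <><><>p is T. ✓
v: ~p is T, <><><>p is T. ✓
w: ~p is T, <><><>p is T. ✓
x: ~p is F, <><><>p is T. ✓
y: ~p is T, <><><>p is T. ✓
z: ~p is T, <><><>p is F. ✗
Satisfying worlds: {s, t, u, v, w, x, y}.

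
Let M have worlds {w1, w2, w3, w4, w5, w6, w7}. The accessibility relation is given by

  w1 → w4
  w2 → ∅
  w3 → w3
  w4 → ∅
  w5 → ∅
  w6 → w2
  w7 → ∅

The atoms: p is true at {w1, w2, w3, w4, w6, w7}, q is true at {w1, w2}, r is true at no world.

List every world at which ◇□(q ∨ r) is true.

w1: successors {w4}; □(q ∨ r) there: w4:T. ✓
w2: no successors, so ◇□(q ∨ r) fails. ✗
w3: successors {w3}; □(q ∨ r) there: w3:F. ✗
w4: no successors, so ◇□(q ∨ r) fails. ✗
w5: no successors, so ◇□(q ∨ r) fails. ✗
w6: successors {w2}; □(q ∨ r) there: w2:T. ✓
w7: no successors, so ◇□(q ∨ r) fails. ✗

{w1, w6}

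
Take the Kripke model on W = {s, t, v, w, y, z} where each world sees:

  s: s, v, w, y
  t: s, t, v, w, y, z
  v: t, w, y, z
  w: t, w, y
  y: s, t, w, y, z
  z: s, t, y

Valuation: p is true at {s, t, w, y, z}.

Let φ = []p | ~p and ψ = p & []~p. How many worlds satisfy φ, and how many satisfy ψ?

4 and 0

For []p | ~p:
s: []p is F, ~p is F. ✗
t: []p is F, ~p is F. ✗
v: []p is T, ~p is T. ✓
w: []p is T, ~p is F. ✓
y: []p is T, ~p is F. ✓
z: []p is T, ~p is F. ✓
— 4 worlds.
For p & []~p:
s: p is T, []~p is F. ✗
t: p is T, []~p is F. ✗
v: p is F, []~p is F. ✗
w: p is T, []~p is F. ✗
y: p is T, []~p is F. ✗
z: p is T, []~p is F. ✗
— 0 worlds.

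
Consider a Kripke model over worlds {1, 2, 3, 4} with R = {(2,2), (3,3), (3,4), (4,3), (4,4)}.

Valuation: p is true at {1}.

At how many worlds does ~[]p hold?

1: []p is T. ✗
2: []p is F. ✓
3: []p is F. ✓
4: []p is F. ✓
Satisfying worlds: {2, 3, 4}.

3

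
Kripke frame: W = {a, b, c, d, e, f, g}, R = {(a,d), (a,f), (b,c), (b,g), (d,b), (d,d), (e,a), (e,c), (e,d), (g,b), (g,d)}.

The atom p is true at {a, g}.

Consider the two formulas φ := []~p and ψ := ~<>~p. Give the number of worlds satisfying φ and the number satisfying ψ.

For []~p:
a: successors {d, f}; ~p there: d:T, f:T. ✓
b: successors {c, g}; ~p there: c:T, g:F. ✗
c: no successors, so []~p holds vacuously. ✓
d: successors {b, d}; ~p there: b:T, d:T. ✓
e: successors {a, c, d}; ~p there: a:F, c:T, d:T. ✗
f: no successors, so []~p holds vacuously. ✓
g: successors {b, d}; ~p there: b:T, d:T. ✓
— 5 worlds.
For ~<>~p:
a: <>~p is T. ✗
b: <>~p is T. ✗
c: <>~p is F. ✓
d: <>~p is T. ✗
e: <>~p is T. ✗
f: <>~p is F. ✓
g: <>~p is T. ✗
— 2 worlds.

5 and 2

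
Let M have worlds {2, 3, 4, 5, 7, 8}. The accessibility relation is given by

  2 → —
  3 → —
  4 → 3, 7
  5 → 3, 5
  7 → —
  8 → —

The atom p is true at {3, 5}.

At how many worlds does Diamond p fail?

2: no successors, so Diamond p fails. ✗
3: no successors, so Diamond p fails. ✗
4: successors {3, 7}; p there: 3:T, 7:F. ✓
5: successors {3, 5}; p there: 3:T, 5:T. ✓
7: no successors, so Diamond p fails. ✗
8: no successors, so Diamond p fails. ✗
Satisfying worlds: {4, 5}.
So Diamond p fails at the other 4 worlds.

4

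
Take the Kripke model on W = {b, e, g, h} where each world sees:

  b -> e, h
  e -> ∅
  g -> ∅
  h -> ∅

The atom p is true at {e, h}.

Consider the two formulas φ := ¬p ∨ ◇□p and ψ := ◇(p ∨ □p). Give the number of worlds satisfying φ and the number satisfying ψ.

For ¬p ∨ ◇□p:
b: ¬p is T, ◇□p is T. ✓
e: ¬p is F, ◇□p is F. ✗
g: ¬p is T, ◇□p is F. ✓
h: ¬p is F, ◇□p is F. ✗
— 2 worlds.
For ◇(p ∨ □p):
b: successors {e, h}; p ∨ □p there: e:T, h:T. ✓
e: no successors, so ◇(p ∨ □p) fails. ✗
g: no successors, so ◇(p ∨ □p) fails. ✗
h: no successors, so ◇(p ∨ □p) fails. ✗
— 1 world.

2 and 1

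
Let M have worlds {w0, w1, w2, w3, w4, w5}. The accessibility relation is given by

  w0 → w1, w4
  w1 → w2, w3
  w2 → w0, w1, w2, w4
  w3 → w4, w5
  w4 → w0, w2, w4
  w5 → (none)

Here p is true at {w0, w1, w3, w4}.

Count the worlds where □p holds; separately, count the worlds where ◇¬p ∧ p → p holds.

2 and 6

For □p:
w0: successors {w1, w4}; p there: w1:T, w4:T. ✓
w1: successors {w2, w3}; p there: w2:F, w3:T. ✗
w2: successors {w0, w1, w2, w4}; p there: w0:T, w1:T, w2:F, w4:T. ✗
w3: successors {w4, w5}; p there: w4:T, w5:F. ✗
w4: successors {w0, w2, w4}; p there: w0:T, w2:F, w4:T. ✗
w5: no successors, so □p holds vacuously. ✓
— 2 worlds.
For ◇¬p ∧ p → p:
w0: ◇¬p ∧ p is F, p is T. ✓
w1: ◇¬p ∧ p is T, p is T. ✓
w2: ◇¬p ∧ p is F, p is F. ✓
w3: ◇¬p ∧ p is T, p is T. ✓
w4: ◇¬p ∧ p is T, p is T. ✓
w5: ◇¬p ∧ p is F, p is F. ✓
— 6 worlds.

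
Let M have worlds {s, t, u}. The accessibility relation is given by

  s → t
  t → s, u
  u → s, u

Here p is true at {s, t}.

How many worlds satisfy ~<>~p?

s: <>~p is F. ✓
t: <>~p is T. ✗
u: <>~p is T. ✗
Satisfying worlds: {s}.

1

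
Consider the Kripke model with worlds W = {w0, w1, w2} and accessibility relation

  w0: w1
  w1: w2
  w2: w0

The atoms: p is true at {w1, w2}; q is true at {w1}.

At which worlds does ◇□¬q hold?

w0: successors {w1}; □¬q there: w1:T. ✓
w1: successors {w2}; □¬q there: w2:T. ✓
w2: successors {w0}; □¬q there: w0:F. ✗

{w0, w1}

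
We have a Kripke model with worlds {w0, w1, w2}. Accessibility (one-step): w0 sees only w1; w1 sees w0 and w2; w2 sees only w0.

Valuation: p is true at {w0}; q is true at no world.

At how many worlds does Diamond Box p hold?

1

w0: successors {w1}; Box p there: w1:F. ✗
w1: successors {w0, w2}; Box p there: w0:F, w2:T. ✓
w2: successors {w0}; Box p there: w0:F. ✗
Satisfying worlds: {w1}.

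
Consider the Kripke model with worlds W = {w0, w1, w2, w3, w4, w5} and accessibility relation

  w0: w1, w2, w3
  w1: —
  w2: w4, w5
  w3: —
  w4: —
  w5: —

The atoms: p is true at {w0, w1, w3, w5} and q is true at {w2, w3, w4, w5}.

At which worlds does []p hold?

{w1, w3, w4, w5}

w0: successors {w1, w2, w3}; p there: w1:T, w2:F, w3:T. ✗
w1: no successors, so []p holds vacuously. ✓
w2: successors {w4, w5}; p there: w4:F, w5:T. ✗
w3: no successors, so []p holds vacuously. ✓
w4: no successors, so []p holds vacuously. ✓
w5: no successors, so []p holds vacuously. ✓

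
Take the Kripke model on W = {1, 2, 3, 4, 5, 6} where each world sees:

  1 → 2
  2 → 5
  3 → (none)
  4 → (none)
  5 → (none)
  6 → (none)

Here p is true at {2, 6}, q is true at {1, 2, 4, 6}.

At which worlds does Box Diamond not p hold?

{1, 3, 4, 5, 6}

1: successors {2}; Diamond not p there: 2:T. ✓
2: successors {5}; Diamond not p there: 5:F. ✗
3: no successors, so Box Diamond not p holds vacuously. ✓
4: no successors, so Box Diamond not p holds vacuously. ✓
5: no successors, so Box Diamond not p holds vacuously. ✓
6: no successors, so Box Diamond not p holds vacuously. ✓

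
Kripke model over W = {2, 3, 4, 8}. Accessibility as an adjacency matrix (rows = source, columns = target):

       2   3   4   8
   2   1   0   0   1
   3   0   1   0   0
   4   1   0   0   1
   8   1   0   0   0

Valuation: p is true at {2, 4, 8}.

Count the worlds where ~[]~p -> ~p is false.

2: ~[]~p is T, ~p is F. ✗
3: ~[]~p is F, ~p is T. ✓
4: ~[]~p is T, ~p is F. ✗
8: ~[]~p is T, ~p is F. ✗
Satisfying worlds: {3}.
So ~[]~p -> ~p fails at the other 3 worlds.

3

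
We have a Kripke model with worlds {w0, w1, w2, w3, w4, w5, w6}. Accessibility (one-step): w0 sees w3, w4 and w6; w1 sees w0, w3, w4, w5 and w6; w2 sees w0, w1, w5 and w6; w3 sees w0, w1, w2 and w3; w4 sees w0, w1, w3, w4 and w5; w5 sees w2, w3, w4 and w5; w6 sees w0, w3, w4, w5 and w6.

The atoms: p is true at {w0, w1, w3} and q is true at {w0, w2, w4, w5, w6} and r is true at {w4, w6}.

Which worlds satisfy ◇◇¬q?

{w0, w1, w2, w3, w4, w5, w6}

w0: successors {w3, w4, w6}; ◇¬q there: w3:T, w4:T, w6:T. ✓
w1: successors {w0, w3, w4, w5, w6}; ◇¬q there: w0:T, w3:T, w4:T, w5:T, w6:T. ✓
w2: successors {w0, w1, w5, w6}; ◇¬q there: w0:T, w1:T, w5:T, w6:T. ✓
w3: successors {w0, w1, w2, w3}; ◇¬q there: w0:T, w1:T, w2:T, w3:T. ✓
w4: successors {w0, w1, w3, w4, w5}; ◇¬q there: w0:T, w1:T, w3:T, w4:T, w5:T. ✓
w5: successors {w2, w3, w4, w5}; ◇¬q there: w2:T, w3:T, w4:T, w5:T. ✓
w6: successors {w0, w3, w4, w5, w6}; ◇¬q there: w0:T, w3:T, w4:T, w5:T, w6:T. ✓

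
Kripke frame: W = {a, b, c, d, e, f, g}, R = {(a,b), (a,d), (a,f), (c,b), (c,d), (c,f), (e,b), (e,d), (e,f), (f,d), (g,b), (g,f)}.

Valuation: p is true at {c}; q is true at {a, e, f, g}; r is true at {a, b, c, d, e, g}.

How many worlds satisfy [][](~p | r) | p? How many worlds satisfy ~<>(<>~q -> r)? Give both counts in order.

7 and 2

For [][](~p | r) | p:
a: [][](~p | r) is T, p is F. ✓
b: [][](~p | r) is T, p is F. ✓
c: [][](~p | r) is T, p is T. ✓
d: [][](~p | r) is T, p is F. ✓
e: [][](~p | r) is T, p is F. ✓
f: [][](~p | r) is T, p is F. ✓
g: [][](~p | r) is T, p is F. ✓
— 7 worlds.
For ~<>(<>~q -> r):
a: <>(<>~q -> r) is T. ✗
b: <>(<>~q -> r) is F. ✓
c: <>(<>~q -> r) is T. ✗
d: <>(<>~q -> r) is F. ✓
e: <>(<>~q -> r) is T. ✗
f: <>(<>~q -> r) is T. ✗
g: <>(<>~q -> r) is T. ✗
— 2 worlds.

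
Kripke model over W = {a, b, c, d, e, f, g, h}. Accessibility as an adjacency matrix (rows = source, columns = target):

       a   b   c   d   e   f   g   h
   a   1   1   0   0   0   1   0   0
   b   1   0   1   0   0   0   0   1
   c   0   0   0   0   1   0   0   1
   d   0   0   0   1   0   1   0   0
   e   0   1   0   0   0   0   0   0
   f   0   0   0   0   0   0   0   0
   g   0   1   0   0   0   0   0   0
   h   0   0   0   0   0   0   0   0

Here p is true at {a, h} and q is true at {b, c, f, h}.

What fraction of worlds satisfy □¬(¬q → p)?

1/4

a: successors {a, b, f}; ¬(¬q → p) there: a:F, b:F, f:F. ✗
b: successors {a, c, h}; ¬(¬q → p) there: a:F, c:F, h:F. ✗
c: successors {e, h}; ¬(¬q → p) there: e:T, h:F. ✗
d: successors {d, f}; ¬(¬q → p) there: d:T, f:F. ✗
e: successors {b}; ¬(¬q → p) there: b:F. ✗
f: no successors, so □¬(¬q → p) holds vacuously. ✓
g: successors {b}; ¬(¬q → p) there: b:F. ✗
h: no successors, so □¬(¬q → p) holds vacuously. ✓
That's 2 of 8 worlds, so 2/8 = 1/4.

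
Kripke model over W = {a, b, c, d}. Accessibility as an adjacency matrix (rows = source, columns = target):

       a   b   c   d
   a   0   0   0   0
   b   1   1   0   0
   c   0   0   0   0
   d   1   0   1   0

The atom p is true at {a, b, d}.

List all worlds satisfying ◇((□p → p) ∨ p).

a: no successors, so ◇((□p → p) ∨ p) fails. ✗
b: successors {a, b}; (□p → p) ∨ p there: a:T, b:T. ✓
c: no successors, so ◇((□p → p) ∨ p) fails. ✗
d: successors {a, c}; (□p → p) ∨ p there: a:T, c:F. ✓

{b, d}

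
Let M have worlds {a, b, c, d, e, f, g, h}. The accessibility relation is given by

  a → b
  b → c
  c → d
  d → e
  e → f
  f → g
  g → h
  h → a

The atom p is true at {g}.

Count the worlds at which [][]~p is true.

7

a: successors {b}; []~p there: b:T. ✓
b: successors {c}; []~p there: c:T. ✓
c: successors {d}; []~p there: d:T. ✓
d: successors {e}; []~p there: e:T. ✓
e: successors {f}; []~p there: f:F. ✗
f: successors {g}; []~p there: g:T. ✓
g: successors {h}; []~p there: h:T. ✓
h: successors {a}; []~p there: a:T. ✓
Satisfying worlds: {a, b, c, d, f, g, h}.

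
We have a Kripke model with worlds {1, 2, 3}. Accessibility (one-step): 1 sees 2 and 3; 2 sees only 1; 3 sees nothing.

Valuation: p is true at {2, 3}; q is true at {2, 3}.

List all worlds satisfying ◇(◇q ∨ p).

1: successors {2, 3}; ◇q ∨ p there: 2:T, 3:T. ✓
2: successors {1}; ◇q ∨ p there: 1:T. ✓
3: no successors, so ◇(◇q ∨ p) fails. ✗

{1, 2}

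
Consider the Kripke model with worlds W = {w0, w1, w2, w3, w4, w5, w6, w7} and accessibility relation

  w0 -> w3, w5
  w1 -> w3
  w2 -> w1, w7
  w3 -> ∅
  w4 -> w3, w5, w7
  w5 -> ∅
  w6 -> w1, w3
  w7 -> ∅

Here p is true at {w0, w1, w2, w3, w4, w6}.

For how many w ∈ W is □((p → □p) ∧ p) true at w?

5

w0: successors {w3, w5}; (p → □p) ∧ p there: w3:T, w5:F. ✗
w1: successors {w3}; (p → □p) ∧ p there: w3:T. ✓
w2: successors {w1, w7}; (p → □p) ∧ p there: w1:T, w7:F. ✗
w3: no successors, so □((p → □p) ∧ p) holds vacuously. ✓
w4: successors {w3, w5, w7}; (p → □p) ∧ p there: w3:T, w5:F, w7:F. ✗
w5: no successors, so □((p → □p) ∧ p) holds vacuously. ✓
w6: successors {w1, w3}; (p → □p) ∧ p there: w1:T, w3:T. ✓
w7: no successors, so □((p → □p) ∧ p) holds vacuously. ✓
Satisfying worlds: {w1, w3, w5, w6, w7}.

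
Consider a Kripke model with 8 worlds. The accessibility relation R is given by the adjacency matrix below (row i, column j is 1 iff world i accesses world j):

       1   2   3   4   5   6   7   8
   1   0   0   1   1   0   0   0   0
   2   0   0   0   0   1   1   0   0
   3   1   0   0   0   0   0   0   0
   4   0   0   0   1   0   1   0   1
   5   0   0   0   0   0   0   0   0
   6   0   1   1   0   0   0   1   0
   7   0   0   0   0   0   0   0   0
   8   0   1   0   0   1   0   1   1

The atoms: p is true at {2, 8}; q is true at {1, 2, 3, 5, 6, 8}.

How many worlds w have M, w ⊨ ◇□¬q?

1: successors {3, 4}; □¬q there: 3:F, 4:F. ✗
2: successors {5, 6}; □¬q there: 5:T, 6:F. ✓
3: successors {1}; □¬q there: 1:F. ✗
4: successors {4, 6, 8}; □¬q there: 4:F, 6:F, 8:F. ✗
5: no successors, so ◇□¬q fails. ✗
6: successors {2, 3, 7}; □¬q there: 2:F, 3:F, 7:T. ✓
7: no successors, so ◇□¬q fails. ✗
8: successors {2, 5, 7, 8}; □¬q there: 2:F, 5:T, 7:T, 8:F. ✓
Satisfying worlds: {2, 6, 8}.

3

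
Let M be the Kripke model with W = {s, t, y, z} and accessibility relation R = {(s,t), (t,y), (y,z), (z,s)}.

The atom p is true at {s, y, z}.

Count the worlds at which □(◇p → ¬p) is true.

2

s: successors {t}; ◇p → ¬p there: t:T. ✓
t: successors {y}; ◇p → ¬p there: y:F. ✗
y: successors {z}; ◇p → ¬p there: z:F. ✗
z: successors {s}; ◇p → ¬p there: s:T. ✓
Satisfying worlds: {s, z}.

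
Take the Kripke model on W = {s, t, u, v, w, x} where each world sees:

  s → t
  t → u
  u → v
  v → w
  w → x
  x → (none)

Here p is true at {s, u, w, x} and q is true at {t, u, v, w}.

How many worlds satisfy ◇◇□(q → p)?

3

s: successors {t}; ◇□(q → p) there: t:F. ✗
t: successors {u}; ◇□(q → p) there: u:T. ✓
u: successors {v}; ◇□(q → p) there: v:T. ✓
v: successors {w}; ◇□(q → p) there: w:T. ✓
w: successors {x}; ◇□(q → p) there: x:F. ✗
x: no successors, so ◇◇□(q → p) fails. ✗
Satisfying worlds: {t, u, v}.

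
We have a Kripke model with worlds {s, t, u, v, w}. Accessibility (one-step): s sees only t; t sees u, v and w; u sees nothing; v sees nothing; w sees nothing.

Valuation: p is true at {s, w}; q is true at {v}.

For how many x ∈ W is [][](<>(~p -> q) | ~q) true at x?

4

s: successors {t}; [](<>(~p -> q) | ~q) there: t:F. ✗
t: successors {u, v, w}; [](<>(~p -> q) | ~q) there: u:T, v:T, w:T. ✓
u: no successors, so [][](<>(~p -> q) | ~q) holds vacuously. ✓
v: no successors, so [][](<>(~p -> q) | ~q) holds vacuously. ✓
w: no successors, so [][](<>(~p -> q) | ~q) holds vacuously. ✓
Satisfying worlds: {t, u, v, w}.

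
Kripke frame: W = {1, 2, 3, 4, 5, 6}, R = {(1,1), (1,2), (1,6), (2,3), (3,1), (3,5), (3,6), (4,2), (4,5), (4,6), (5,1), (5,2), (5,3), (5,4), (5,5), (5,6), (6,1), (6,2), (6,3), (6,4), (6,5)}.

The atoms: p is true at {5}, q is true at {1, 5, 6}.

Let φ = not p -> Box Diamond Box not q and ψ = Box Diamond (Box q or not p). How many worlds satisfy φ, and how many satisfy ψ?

2 and 6

For not p -> Box Diamond Box not q:
1: not p is T, Box Diamond Box not q is F. ✗
2: not p is T, Box Diamond Box not q is F. ✗
3: not p is T, Box Diamond Box not q is T. ✓
4: not p is T, Box Diamond Box not q is F. ✗
5: not p is F, Box Diamond Box not q is F. ✓
6: not p is T, Box Diamond Box not q is F. ✗
— 2 worlds.
For Box Diamond (Box q or not p):
1: successors {1, 2, 6}; Diamond (Box q or not p) there: 1:T, 2:T, 6:T. ✓
2: successors {3}; Diamond (Box q or not p) there: 3:T. ✓
3: successors {1, 5, 6}; Diamond (Box q or not p) there: 1:T, 5:T, 6:T. ✓
4: successors {2, 5, 6}; Diamond (Box q or not p) there: 2:T, 5:T, 6:T. ✓
5: successors {1, 2, 3, 4, 5, 6}; Diamond (Box q or not p) there: 1:T, 2:T, 3:T, 4:T, 5:T, 6:T. ✓
6: successors {1, 2, 3, 4, 5}; Diamond (Box q or not p) there: 1:T, 2:T, 3:T, 4:T, 5:T. ✓
— 6 worlds.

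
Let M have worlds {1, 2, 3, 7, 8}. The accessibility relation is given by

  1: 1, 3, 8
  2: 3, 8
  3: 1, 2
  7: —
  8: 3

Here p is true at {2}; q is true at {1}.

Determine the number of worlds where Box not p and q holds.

1

1: Box not p is T, q is T. ✓
2: Box not p is T, q is F. ✗
3: Box not p is F, q is F. ✗
7: Box not p is T, q is F. ✗
8: Box not p is T, q is F. ✗
Satisfying worlds: {1}.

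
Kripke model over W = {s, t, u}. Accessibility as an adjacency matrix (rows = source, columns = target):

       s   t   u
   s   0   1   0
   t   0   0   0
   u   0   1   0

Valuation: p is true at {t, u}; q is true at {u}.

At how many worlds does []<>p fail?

s: successors {t}; <>p there: t:F. ✗
t: no successors, so []<>p holds vacuously. ✓
u: successors {t}; <>p there: t:F. ✗
Satisfying worlds: {t}.
So []<>p fails at the other 2 worlds.

2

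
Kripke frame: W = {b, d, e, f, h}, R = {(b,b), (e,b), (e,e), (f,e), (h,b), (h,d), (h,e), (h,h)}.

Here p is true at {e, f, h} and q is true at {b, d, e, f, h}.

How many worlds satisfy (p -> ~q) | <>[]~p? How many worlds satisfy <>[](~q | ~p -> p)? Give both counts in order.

For (p -> ~q) | <>[]~p:
b: p -> ~q is T, <>[]~p is T. ✓
d: p -> ~q is T, <>[]~p is F. ✓
e: p -> ~q is F, <>[]~p is T. ✓
f: p -> ~q is F, <>[]~p is F. ✗
h: p -> ~q is F, <>[]~p is T. ✓
— 4 worlds.
For <>[](~q | ~p -> p):
b: successors {b}; [](~q | ~p -> p) there: b:F. ✗
d: no successors, so <>[](~q | ~p -> p) fails. ✗
e: successors {b, e}; [](~q | ~p -> p) there: b:F, e:F. ✗
f: successors {e}; [](~q | ~p -> p) there: e:F. ✗
h: successors {b, d, e, h}; [](~q | ~p -> p) there: b:F, d:T, e:F, h:F. ✓
— 1 world.

4 and 1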